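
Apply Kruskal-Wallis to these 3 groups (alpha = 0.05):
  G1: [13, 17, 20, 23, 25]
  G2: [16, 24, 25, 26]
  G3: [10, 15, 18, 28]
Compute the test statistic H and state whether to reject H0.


Step 1: Combine all N = 13 observations and assign midranks.
sorted (value, group, rank): (10,G3,1), (13,G1,2), (15,G3,3), (16,G2,4), (17,G1,5), (18,G3,6), (20,G1,7), (23,G1,8), (24,G2,9), (25,G1,10.5), (25,G2,10.5), (26,G2,12), (28,G3,13)
Step 2: Sum ranks within each group.
R_1 = 32.5 (n_1 = 5)
R_2 = 35.5 (n_2 = 4)
R_3 = 23 (n_3 = 4)
Step 3: H = 12/(N(N+1)) * sum(R_i^2/n_i) - 3(N+1)
     = 12/(13*14) * (32.5^2/5 + 35.5^2/4 + 23^2/4) - 3*14
     = 0.065934 * 658.562 - 42
     = 1.421703.
Step 4: Ties present; correction factor C = 1 - 6/(13^3 - 13) = 0.997253. Corrected H = 1.421703 / 0.997253 = 1.425620.
Step 5: Under H0, H ~ chi^2(2); p-value = 0.490265.
Step 6: alpha = 0.05. fail to reject H0.

H = 1.4256, df = 2, p = 0.490265, fail to reject H0.


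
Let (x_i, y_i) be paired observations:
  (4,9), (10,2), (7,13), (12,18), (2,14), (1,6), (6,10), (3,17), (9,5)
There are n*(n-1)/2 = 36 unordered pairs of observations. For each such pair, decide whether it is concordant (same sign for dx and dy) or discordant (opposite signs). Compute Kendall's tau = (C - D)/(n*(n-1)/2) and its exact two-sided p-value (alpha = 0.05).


Step 1: Enumerate the 36 unordered pairs (i,j) with i<j and classify each by sign(x_j-x_i) * sign(y_j-y_i).
  (1,2):dx=+6,dy=-7->D; (1,3):dx=+3,dy=+4->C; (1,4):dx=+8,dy=+9->C; (1,5):dx=-2,dy=+5->D
  (1,6):dx=-3,dy=-3->C; (1,7):dx=+2,dy=+1->C; (1,8):dx=-1,dy=+8->D; (1,9):dx=+5,dy=-4->D
  (2,3):dx=-3,dy=+11->D; (2,4):dx=+2,dy=+16->C; (2,5):dx=-8,dy=+12->D; (2,6):dx=-9,dy=+4->D
  (2,7):dx=-4,dy=+8->D; (2,8):dx=-7,dy=+15->D; (2,9):dx=-1,dy=+3->D; (3,4):dx=+5,dy=+5->C
  (3,5):dx=-5,dy=+1->D; (3,6):dx=-6,dy=-7->C; (3,7):dx=-1,dy=-3->C; (3,8):dx=-4,dy=+4->D
  (3,9):dx=+2,dy=-8->D; (4,5):dx=-10,dy=-4->C; (4,6):dx=-11,dy=-12->C; (4,7):dx=-6,dy=-8->C
  (4,8):dx=-9,dy=-1->C; (4,9):dx=-3,dy=-13->C; (5,6):dx=-1,dy=-8->C; (5,7):dx=+4,dy=-4->D
  (5,8):dx=+1,dy=+3->C; (5,9):dx=+7,dy=-9->D; (6,7):dx=+5,dy=+4->C; (6,8):dx=+2,dy=+11->C
  (6,9):dx=+8,dy=-1->D; (7,8):dx=-3,dy=+7->D; (7,9):dx=+3,dy=-5->D; (8,9):dx=+6,dy=-12->D
Step 2: C = 17, D = 19, total pairs = 36.
Step 3: tau = (C - D)/(n(n-1)/2) = (17 - 19)/36 = -0.055556.
Step 4: Exact two-sided p-value (enumerate n! = 362880 permutations of y under H0): p = 0.919455.
Step 5: alpha = 0.05. fail to reject H0.

tau_b = -0.0556 (C=17, D=19), p = 0.919455, fail to reject H0.


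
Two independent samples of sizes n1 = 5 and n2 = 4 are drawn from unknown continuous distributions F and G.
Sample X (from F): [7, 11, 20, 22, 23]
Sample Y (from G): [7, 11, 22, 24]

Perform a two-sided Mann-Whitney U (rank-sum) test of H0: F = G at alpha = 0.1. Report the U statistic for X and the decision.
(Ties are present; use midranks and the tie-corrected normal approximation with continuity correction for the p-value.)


Step 1: Combine and sort all 9 observations; assign midranks.
sorted (value, group): (7,X), (7,Y), (11,X), (11,Y), (20,X), (22,X), (22,Y), (23,X), (24,Y)
ranks: 7->1.5, 7->1.5, 11->3.5, 11->3.5, 20->5, 22->6.5, 22->6.5, 23->8, 24->9
Step 2: Rank sum for X: R1 = 1.5 + 3.5 + 5 + 6.5 + 8 = 24.5.
Step 3: U_X = R1 - n1(n1+1)/2 = 24.5 - 5*6/2 = 24.5 - 15 = 9.5.
       U_Y = n1*n2 - U_X = 20 - 9.5 = 10.5.
Step 4: Ties are present, so use the tie-corrected normal approximation (with continuity correction) for the p-value.
Step 5: p-value = 1.000000; compare to alpha = 0.1. fail to reject H0.

U_X = 9.5, p = 1.000000, fail to reject H0 at alpha = 0.1.


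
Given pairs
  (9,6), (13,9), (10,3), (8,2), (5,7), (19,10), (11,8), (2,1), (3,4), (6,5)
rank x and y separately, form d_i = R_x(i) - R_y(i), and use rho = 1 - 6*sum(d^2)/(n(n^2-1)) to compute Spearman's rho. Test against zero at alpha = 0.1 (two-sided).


Step 1: Rank x and y separately (midranks; no ties here).
rank(x): 9->6, 13->9, 10->7, 8->5, 5->3, 19->10, 11->8, 2->1, 3->2, 6->4
rank(y): 6->6, 9->9, 3->3, 2->2, 7->7, 10->10, 8->8, 1->1, 4->4, 5->5
Step 2: d_i = R_x(i) - R_y(i); compute d_i^2.
  (6-6)^2=0, (9-9)^2=0, (7-3)^2=16, (5-2)^2=9, (3-7)^2=16, (10-10)^2=0, (8-8)^2=0, (1-1)^2=0, (2-4)^2=4, (4-5)^2=1
sum(d^2) = 46.
Step 3: rho = 1 - 6*46 / (10*(10^2 - 1)) = 1 - 276/990 = 0.721212.
Step 4: Under H0, t = rho * sqrt((n-2)/(1-rho^2)) = 2.9448 ~ t(8).
Step 5: Two-sided p-value from the t-distribution with 8 df = 0.018573.
Step 6: alpha = 0.1. reject H0.

rho = 0.7212, p = 0.018573, reject H0 at alpha = 0.1.


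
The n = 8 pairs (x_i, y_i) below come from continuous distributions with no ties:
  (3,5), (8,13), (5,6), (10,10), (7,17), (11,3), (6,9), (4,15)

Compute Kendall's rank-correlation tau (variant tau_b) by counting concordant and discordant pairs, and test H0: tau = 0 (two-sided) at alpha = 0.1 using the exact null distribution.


Step 1: Enumerate the 28 unordered pairs (i,j) with i<j and classify each by sign(x_j-x_i) * sign(y_j-y_i).
  (1,2):dx=+5,dy=+8->C; (1,3):dx=+2,dy=+1->C; (1,4):dx=+7,dy=+5->C; (1,5):dx=+4,dy=+12->C
  (1,6):dx=+8,dy=-2->D; (1,7):dx=+3,dy=+4->C; (1,8):dx=+1,dy=+10->C; (2,3):dx=-3,dy=-7->C
  (2,4):dx=+2,dy=-3->D; (2,5):dx=-1,dy=+4->D; (2,6):dx=+3,dy=-10->D; (2,7):dx=-2,dy=-4->C
  (2,8):dx=-4,dy=+2->D; (3,4):dx=+5,dy=+4->C; (3,5):dx=+2,dy=+11->C; (3,6):dx=+6,dy=-3->D
  (3,7):dx=+1,dy=+3->C; (3,8):dx=-1,dy=+9->D; (4,5):dx=-3,dy=+7->D; (4,6):dx=+1,dy=-7->D
  (4,7):dx=-4,dy=-1->C; (4,8):dx=-6,dy=+5->D; (5,6):dx=+4,dy=-14->D; (5,7):dx=-1,dy=-8->C
  (5,8):dx=-3,dy=-2->C; (6,7):dx=-5,dy=+6->D; (6,8):dx=-7,dy=+12->D; (7,8):dx=-2,dy=+6->D
Step 2: C = 14, D = 14, total pairs = 28.
Step 3: tau = (C - D)/(n(n-1)/2) = (14 - 14)/28 = 0.000000.
Step 4: Exact two-sided p-value (enumerate n! = 40320 permutations of y under H0): p = 1.000000.
Step 5: alpha = 0.1. fail to reject H0.

tau_b = 0.0000 (C=14, D=14), p = 1.000000, fail to reject H0.


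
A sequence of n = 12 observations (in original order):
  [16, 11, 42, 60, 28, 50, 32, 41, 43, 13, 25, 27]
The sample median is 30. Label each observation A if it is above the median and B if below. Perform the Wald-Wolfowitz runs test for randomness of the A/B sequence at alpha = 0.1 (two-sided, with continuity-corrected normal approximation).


Step 1: Compute median = 30; label A = above, B = below.
Labels in order: BBAABAAAABBB  (n_A = 6, n_B = 6)
Step 2: Count runs R = 5.
Step 3: Under H0 (random ordering), E[R] = 2*n_A*n_B/(n_A+n_B) + 1 = 2*6*6/12 + 1 = 7.0000.
        Var[R] = 2*n_A*n_B*(2*n_A*n_B - n_A - n_B) / ((n_A+n_B)^2 * (n_A+n_B-1)) = 4320/1584 = 2.7273.
        SD[R] = 1.6514.
Step 4: Continuity-corrected z = (R + 0.5 - E[R]) / SD[R] = (5 + 0.5 - 7.0000) / 1.6514 = -0.9083.
Step 5: Two-sided p-value via normal approximation = 2*(1 - Phi(|z|)) = 0.363722.
Step 6: alpha = 0.1. fail to reject H0.

R = 5, z = -0.9083, p = 0.363722, fail to reject H0.


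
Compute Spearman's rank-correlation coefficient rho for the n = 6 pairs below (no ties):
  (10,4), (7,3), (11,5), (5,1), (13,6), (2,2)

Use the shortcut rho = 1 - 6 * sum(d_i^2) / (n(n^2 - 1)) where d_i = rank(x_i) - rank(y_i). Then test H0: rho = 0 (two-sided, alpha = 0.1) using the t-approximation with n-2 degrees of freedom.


Step 1: Rank x and y separately (midranks; no ties here).
rank(x): 10->4, 7->3, 11->5, 5->2, 13->6, 2->1
rank(y): 4->4, 3->3, 5->5, 1->1, 6->6, 2->2
Step 2: d_i = R_x(i) - R_y(i); compute d_i^2.
  (4-4)^2=0, (3-3)^2=0, (5-5)^2=0, (2-1)^2=1, (6-6)^2=0, (1-2)^2=1
sum(d^2) = 2.
Step 3: rho = 1 - 6*2 / (6*(6^2 - 1)) = 1 - 12/210 = 0.942857.
Step 4: Under H0, t = rho * sqrt((n-2)/(1-rho^2)) = 5.6595 ~ t(4).
Step 5: Two-sided p-value from the t-distribution with 4 df = 0.004805.
Step 6: alpha = 0.1. reject H0.

rho = 0.9429, p = 0.004805, reject H0 at alpha = 0.1.


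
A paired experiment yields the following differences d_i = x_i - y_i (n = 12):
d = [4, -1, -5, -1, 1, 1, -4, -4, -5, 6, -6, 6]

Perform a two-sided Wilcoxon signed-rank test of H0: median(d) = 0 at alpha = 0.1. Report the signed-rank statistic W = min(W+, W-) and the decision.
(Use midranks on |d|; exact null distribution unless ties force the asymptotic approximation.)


Step 1: Drop any zero differences (none here) and take |d_i|.
|d| = [4, 1, 5, 1, 1, 1, 4, 4, 5, 6, 6, 6]
Step 2: Midrank |d_i| (ties get averaged ranks).
ranks: |4|->6, |1|->2.5, |5|->8.5, |1|->2.5, |1|->2.5, |1|->2.5, |4|->6, |4|->6, |5|->8.5, |6|->11, |6|->11, |6|->11
Step 3: Attach original signs; sum ranks with positive sign and with negative sign.
W+ = 6 + 2.5 + 2.5 + 11 + 11 = 33
W- = 2.5 + 8.5 + 2.5 + 6 + 6 + 8.5 + 11 = 45
(Check: W+ + W- = 78 should equal n(n+1)/2 = 78.)
Step 4: Test statistic W = min(W+, W-) = 33.
Step 5: Ties in |d|, so use the tie-corrected normal approximation.
        E[W] = n(n+1)/4 = 12*13/4 = 39.
        Tie groups: |d|=1 (t=4), |d|=4 (t=3), |d|=5 (t=2), |d|=6 (t=3); sum(t^3 - t) = 114.
        Var[W] = n(n+1)(2n+1)/24 - sum(t^3-t)/48 = 3900/24 - 114/48 = 160.125.
        z = (W - E[W]) / sqrt(Var[W]) = (33 - 39) / 12.6541 = -0.4742.
        Two-sided p = 2*Phi(z) = 0.635388.
Step 6: alpha = 0.1. fail to reject H0.

W+ = 33, W- = 45, W = min = 33, p = 0.635388, fail to reject H0.


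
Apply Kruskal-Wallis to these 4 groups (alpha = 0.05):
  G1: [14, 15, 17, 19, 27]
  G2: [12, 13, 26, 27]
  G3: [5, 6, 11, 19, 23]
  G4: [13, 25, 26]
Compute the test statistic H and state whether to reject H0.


Step 1: Combine all N = 17 observations and assign midranks.
sorted (value, group, rank): (5,G3,1), (6,G3,2), (11,G3,3), (12,G2,4), (13,G2,5.5), (13,G4,5.5), (14,G1,7), (15,G1,8), (17,G1,9), (19,G1,10.5), (19,G3,10.5), (23,G3,12), (25,G4,13), (26,G2,14.5), (26,G4,14.5), (27,G1,16.5), (27,G2,16.5)
Step 2: Sum ranks within each group.
R_1 = 51 (n_1 = 5)
R_2 = 40.5 (n_2 = 4)
R_3 = 28.5 (n_3 = 5)
R_4 = 33 (n_4 = 3)
Step 3: H = 12/(N(N+1)) * sum(R_i^2/n_i) - 3(N+1)
     = 12/(17*18) * (51^2/5 + 40.5^2/4 + 28.5^2/5 + 33^2/3) - 3*18
     = 0.039216 * 1455.71 - 54
     = 3.086765.
Step 4: Ties present; correction factor C = 1 - 24/(17^3 - 17) = 0.995098. Corrected H = 3.086765 / 0.995098 = 3.101970.
Step 5: Under H0, H ~ chi^2(3); p-value = 0.376169.
Step 6: alpha = 0.05. fail to reject H0.

H = 3.1020, df = 3, p = 0.376169, fail to reject H0.


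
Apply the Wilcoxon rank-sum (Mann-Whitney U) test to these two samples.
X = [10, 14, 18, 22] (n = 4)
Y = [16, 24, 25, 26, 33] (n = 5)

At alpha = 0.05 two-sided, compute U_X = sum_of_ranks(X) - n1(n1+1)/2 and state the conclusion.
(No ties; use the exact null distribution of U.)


Step 1: Combine and sort all 9 observations; assign midranks.
sorted (value, group): (10,X), (14,X), (16,Y), (18,X), (22,X), (24,Y), (25,Y), (26,Y), (33,Y)
ranks: 10->1, 14->2, 16->3, 18->4, 22->5, 24->6, 25->7, 26->8, 33->9
Step 2: Rank sum for X: R1 = 1 + 2 + 4 + 5 = 12.
Step 3: U_X = R1 - n1(n1+1)/2 = 12 - 4*5/2 = 12 - 10 = 2.
       U_Y = n1*n2 - U_X = 20 - 2 = 18.
Step 4: No ties, so the exact null distribution of U (based on enumerating the C(9,4) = 126 equally likely rank assignments) gives the two-sided p-value.
Step 5: p-value = 0.063492; compare to alpha = 0.05. fail to reject H0.

U_X = 2, p = 0.063492, fail to reject H0 at alpha = 0.05.


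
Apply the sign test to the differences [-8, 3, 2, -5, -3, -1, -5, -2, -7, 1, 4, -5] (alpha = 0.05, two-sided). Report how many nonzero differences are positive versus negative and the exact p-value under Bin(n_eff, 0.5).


Step 1: Discard zero differences. Original n = 12; n_eff = number of nonzero differences = 12.
Nonzero differences (with sign): -8, +3, +2, -5, -3, -1, -5, -2, -7, +1, +4, -5
Step 2: Count signs: positive = 4, negative = 8.
Step 3: Under H0: P(positive) = 0.5, so the number of positives S ~ Bin(12, 0.5).
Step 4: Two-sided exact p-value = sum of Bin(12,0.5) probabilities at or below the observed probability = 0.387695.
Step 5: alpha = 0.05. fail to reject H0.

n_eff = 12, pos = 4, neg = 8, p = 0.387695, fail to reject H0.


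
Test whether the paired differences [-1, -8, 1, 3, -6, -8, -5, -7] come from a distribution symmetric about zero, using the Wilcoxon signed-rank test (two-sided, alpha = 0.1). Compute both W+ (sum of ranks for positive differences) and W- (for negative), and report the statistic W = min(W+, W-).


Step 1: Drop any zero differences (none here) and take |d_i|.
|d| = [1, 8, 1, 3, 6, 8, 5, 7]
Step 2: Midrank |d_i| (ties get averaged ranks).
ranks: |1|->1.5, |8|->7.5, |1|->1.5, |3|->3, |6|->5, |8|->7.5, |5|->4, |7|->6
Step 3: Attach original signs; sum ranks with positive sign and with negative sign.
W+ = 1.5 + 3 = 4.5
W- = 1.5 + 7.5 + 5 + 7.5 + 4 + 6 = 31.5
(Check: W+ + W- = 36 should equal n(n+1)/2 = 36.)
Step 4: Test statistic W = min(W+, W-) = 4.5.
Step 5: Ties in |d|, so use the tie-corrected normal approximation.
        E[W] = n(n+1)/4 = 8*9/4 = 18.
        Tie groups: |d|=1 (t=2), |d|=8 (t=2); sum(t^3 - t) = 12.
        Var[W] = n(n+1)(2n+1)/24 - sum(t^3-t)/48 = 1224/24 - 12/48 = 50.75.
        z = (W - E[W]) / sqrt(Var[W]) = (4.5 - 18) / 7.1239 = -1.8950.
        Two-sided p = 2*Phi(z) = 0.058089.
Step 6: alpha = 0.1. reject H0.

W+ = 4.5, W- = 31.5, W = min = 4.5, p = 0.058089, reject H0.


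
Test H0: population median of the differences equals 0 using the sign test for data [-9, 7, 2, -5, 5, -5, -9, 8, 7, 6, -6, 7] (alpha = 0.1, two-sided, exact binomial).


Step 1: Discard zero differences. Original n = 12; n_eff = number of nonzero differences = 12.
Nonzero differences (with sign): -9, +7, +2, -5, +5, -5, -9, +8, +7, +6, -6, +7
Step 2: Count signs: positive = 7, negative = 5.
Step 3: Under H0: P(positive) = 0.5, so the number of positives S ~ Bin(12, 0.5).
Step 4: Two-sided exact p-value = sum of Bin(12,0.5) probabilities at or below the observed probability = 0.774414.
Step 5: alpha = 0.1. fail to reject H0.

n_eff = 12, pos = 7, neg = 5, p = 0.774414, fail to reject H0.


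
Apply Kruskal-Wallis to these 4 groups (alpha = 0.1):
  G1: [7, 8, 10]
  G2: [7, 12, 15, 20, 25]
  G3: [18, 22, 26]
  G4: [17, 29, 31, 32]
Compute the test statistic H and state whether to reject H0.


Step 1: Combine all N = 15 observations and assign midranks.
sorted (value, group, rank): (7,G1,1.5), (7,G2,1.5), (8,G1,3), (10,G1,4), (12,G2,5), (15,G2,6), (17,G4,7), (18,G3,8), (20,G2,9), (22,G3,10), (25,G2,11), (26,G3,12), (29,G4,13), (31,G4,14), (32,G4,15)
Step 2: Sum ranks within each group.
R_1 = 8.5 (n_1 = 3)
R_2 = 32.5 (n_2 = 5)
R_3 = 30 (n_3 = 3)
R_4 = 49 (n_4 = 4)
Step 3: H = 12/(N(N+1)) * sum(R_i^2/n_i) - 3(N+1)
     = 12/(15*16) * (8.5^2/3 + 32.5^2/5 + 30^2/3 + 49^2/4) - 3*16
     = 0.050000 * 1135.58 - 48
     = 8.779167.
Step 4: Ties present; correction factor C = 1 - 6/(15^3 - 15) = 0.998214. Corrected H = 8.779167 / 0.998214 = 8.794872.
Step 5: Under H0, H ~ chi^2(3); p-value = 0.032146.
Step 6: alpha = 0.1. reject H0.

H = 8.7949, df = 3, p = 0.032146, reject H0.


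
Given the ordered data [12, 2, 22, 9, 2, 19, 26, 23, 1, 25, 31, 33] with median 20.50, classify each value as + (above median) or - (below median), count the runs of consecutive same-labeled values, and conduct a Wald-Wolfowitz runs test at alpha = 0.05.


Step 1: Compute median = 20.50; label A = above, B = below.
Labels in order: BBABBBAABAAA  (n_A = 6, n_B = 6)
Step 2: Count runs R = 6.
Step 3: Under H0 (random ordering), E[R] = 2*n_A*n_B/(n_A+n_B) + 1 = 2*6*6/12 + 1 = 7.0000.
        Var[R] = 2*n_A*n_B*(2*n_A*n_B - n_A - n_B) / ((n_A+n_B)^2 * (n_A+n_B-1)) = 4320/1584 = 2.7273.
        SD[R] = 1.6514.
Step 4: Continuity-corrected z = (R + 0.5 - E[R]) / SD[R] = (6 + 0.5 - 7.0000) / 1.6514 = -0.3028.
Step 5: Two-sided p-value via normal approximation = 2*(1 - Phi(|z|)) = 0.762069.
Step 6: alpha = 0.05. fail to reject H0.

R = 6, z = -0.3028, p = 0.762069, fail to reject H0.


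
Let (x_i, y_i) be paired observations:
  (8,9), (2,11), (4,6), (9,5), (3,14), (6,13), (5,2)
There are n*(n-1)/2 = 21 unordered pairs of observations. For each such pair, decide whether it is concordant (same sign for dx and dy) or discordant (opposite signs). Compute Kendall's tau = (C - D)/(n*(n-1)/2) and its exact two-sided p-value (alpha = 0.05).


Step 1: Enumerate the 21 unordered pairs (i,j) with i<j and classify each by sign(x_j-x_i) * sign(y_j-y_i).
  (1,2):dx=-6,dy=+2->D; (1,3):dx=-4,dy=-3->C; (1,4):dx=+1,dy=-4->D; (1,5):dx=-5,dy=+5->D
  (1,6):dx=-2,dy=+4->D; (1,7):dx=-3,dy=-7->C; (2,3):dx=+2,dy=-5->D; (2,4):dx=+7,dy=-6->D
  (2,5):dx=+1,dy=+3->C; (2,6):dx=+4,dy=+2->C; (2,7):dx=+3,dy=-9->D; (3,4):dx=+5,dy=-1->D
  (3,5):dx=-1,dy=+8->D; (3,6):dx=+2,dy=+7->C; (3,7):dx=+1,dy=-4->D; (4,5):dx=-6,dy=+9->D
  (4,6):dx=-3,dy=+8->D; (4,7):dx=-4,dy=-3->C; (5,6):dx=+3,dy=-1->D; (5,7):dx=+2,dy=-12->D
  (6,7):dx=-1,dy=-11->C
Step 2: C = 7, D = 14, total pairs = 21.
Step 3: tau = (C - D)/(n(n-1)/2) = (7 - 14)/21 = -0.333333.
Step 4: Exact two-sided p-value (enumerate n! = 5040 permutations of y under H0): p = 0.381349.
Step 5: alpha = 0.05. fail to reject H0.

tau_b = -0.3333 (C=7, D=14), p = 0.381349, fail to reject H0.


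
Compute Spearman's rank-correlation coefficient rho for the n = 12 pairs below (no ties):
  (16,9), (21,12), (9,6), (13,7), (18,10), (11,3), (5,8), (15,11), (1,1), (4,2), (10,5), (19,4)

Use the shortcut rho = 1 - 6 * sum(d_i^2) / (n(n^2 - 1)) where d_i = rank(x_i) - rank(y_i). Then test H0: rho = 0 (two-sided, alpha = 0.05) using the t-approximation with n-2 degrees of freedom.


Step 1: Rank x and y separately (midranks; no ties here).
rank(x): 16->9, 21->12, 9->4, 13->7, 18->10, 11->6, 5->3, 15->8, 1->1, 4->2, 10->5, 19->11
rank(y): 9->9, 12->12, 6->6, 7->7, 10->10, 3->3, 8->8, 11->11, 1->1, 2->2, 5->5, 4->4
Step 2: d_i = R_x(i) - R_y(i); compute d_i^2.
  (9-9)^2=0, (12-12)^2=0, (4-6)^2=4, (7-7)^2=0, (10-10)^2=0, (6-3)^2=9, (3-8)^2=25, (8-11)^2=9, (1-1)^2=0, (2-2)^2=0, (5-5)^2=0, (11-4)^2=49
sum(d^2) = 96.
Step 3: rho = 1 - 6*96 / (12*(12^2 - 1)) = 1 - 576/1716 = 0.664336.
Step 4: Under H0, t = rho * sqrt((n-2)/(1-rho^2)) = 2.8107 ~ t(10).
Step 5: Two-sided p-value from the t-distribution with 10 df = 0.018453.
Step 6: alpha = 0.05. reject H0.

rho = 0.6643, p = 0.018453, reject H0 at alpha = 0.05.


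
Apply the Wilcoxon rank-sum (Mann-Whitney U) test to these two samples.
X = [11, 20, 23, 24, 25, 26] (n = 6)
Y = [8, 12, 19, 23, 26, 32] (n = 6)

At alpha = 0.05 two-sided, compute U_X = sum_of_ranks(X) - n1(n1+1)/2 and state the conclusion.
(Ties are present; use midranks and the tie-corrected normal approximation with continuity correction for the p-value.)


Step 1: Combine and sort all 12 observations; assign midranks.
sorted (value, group): (8,Y), (11,X), (12,Y), (19,Y), (20,X), (23,X), (23,Y), (24,X), (25,X), (26,X), (26,Y), (32,Y)
ranks: 8->1, 11->2, 12->3, 19->4, 20->5, 23->6.5, 23->6.5, 24->8, 25->9, 26->10.5, 26->10.5, 32->12
Step 2: Rank sum for X: R1 = 2 + 5 + 6.5 + 8 + 9 + 10.5 = 41.
Step 3: U_X = R1 - n1(n1+1)/2 = 41 - 6*7/2 = 41 - 21 = 20.
       U_Y = n1*n2 - U_X = 36 - 20 = 16.
Step 4: Ties are present, so use the tie-corrected normal approximation (with continuity correction) for the p-value.
Step 5: p-value = 0.809527; compare to alpha = 0.05. fail to reject H0.

U_X = 20, p = 0.809527, fail to reject H0 at alpha = 0.05.


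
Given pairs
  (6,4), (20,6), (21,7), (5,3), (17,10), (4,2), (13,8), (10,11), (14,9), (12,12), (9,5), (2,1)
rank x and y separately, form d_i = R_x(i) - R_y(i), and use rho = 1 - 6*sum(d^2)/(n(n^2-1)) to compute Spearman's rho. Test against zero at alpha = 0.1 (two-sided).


Step 1: Rank x and y separately (midranks; no ties here).
rank(x): 6->4, 20->11, 21->12, 5->3, 17->10, 4->2, 13->8, 10->6, 14->9, 12->7, 9->5, 2->1
rank(y): 4->4, 6->6, 7->7, 3->3, 10->10, 2->2, 8->8, 11->11, 9->9, 12->12, 5->5, 1->1
Step 2: d_i = R_x(i) - R_y(i); compute d_i^2.
  (4-4)^2=0, (11-6)^2=25, (12-7)^2=25, (3-3)^2=0, (10-10)^2=0, (2-2)^2=0, (8-8)^2=0, (6-11)^2=25, (9-9)^2=0, (7-12)^2=25, (5-5)^2=0, (1-1)^2=0
sum(d^2) = 100.
Step 3: rho = 1 - 6*100 / (12*(12^2 - 1)) = 1 - 600/1716 = 0.650350.
Step 4: Under H0, t = rho * sqrt((n-2)/(1-rho^2)) = 2.7073 ~ t(10).
Step 5: Two-sided p-value from the t-distribution with 10 df = 0.022034.
Step 6: alpha = 0.1. reject H0.

rho = 0.6503, p = 0.022034, reject H0 at alpha = 0.1.


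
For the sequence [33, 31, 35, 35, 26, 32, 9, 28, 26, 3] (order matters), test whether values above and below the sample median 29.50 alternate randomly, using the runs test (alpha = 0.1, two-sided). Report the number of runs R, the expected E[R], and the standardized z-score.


Step 1: Compute median = 29.50; label A = above, B = below.
Labels in order: AAAABABBBB  (n_A = 5, n_B = 5)
Step 2: Count runs R = 4.
Step 3: Under H0 (random ordering), E[R] = 2*n_A*n_B/(n_A+n_B) + 1 = 2*5*5/10 + 1 = 6.0000.
        Var[R] = 2*n_A*n_B*(2*n_A*n_B - n_A - n_B) / ((n_A+n_B)^2 * (n_A+n_B-1)) = 2000/900 = 2.2222.
        SD[R] = 1.4907.
Step 4: Continuity-corrected z = (R + 0.5 - E[R]) / SD[R] = (4 + 0.5 - 6.0000) / 1.4907 = -1.0062.
Step 5: Two-sided p-value via normal approximation = 2*(1 - Phi(|z|)) = 0.314305.
Step 6: alpha = 0.1. fail to reject H0.

R = 4, z = -1.0062, p = 0.314305, fail to reject H0.


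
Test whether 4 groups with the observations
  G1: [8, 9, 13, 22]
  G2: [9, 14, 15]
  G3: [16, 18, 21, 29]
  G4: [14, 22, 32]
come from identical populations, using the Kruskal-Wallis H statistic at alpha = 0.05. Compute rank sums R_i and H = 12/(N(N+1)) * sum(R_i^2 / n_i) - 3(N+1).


Step 1: Combine all N = 14 observations and assign midranks.
sorted (value, group, rank): (8,G1,1), (9,G1,2.5), (9,G2,2.5), (13,G1,4), (14,G2,5.5), (14,G4,5.5), (15,G2,7), (16,G3,8), (18,G3,9), (21,G3,10), (22,G1,11.5), (22,G4,11.5), (29,G3,13), (32,G4,14)
Step 2: Sum ranks within each group.
R_1 = 19 (n_1 = 4)
R_2 = 15 (n_2 = 3)
R_3 = 40 (n_3 = 4)
R_4 = 31 (n_4 = 3)
Step 3: H = 12/(N(N+1)) * sum(R_i^2/n_i) - 3(N+1)
     = 12/(14*15) * (19^2/4 + 15^2/3 + 40^2/4 + 31^2/3) - 3*15
     = 0.057143 * 885.583 - 45
     = 5.604762.
Step 4: Ties present; correction factor C = 1 - 18/(14^3 - 14) = 0.993407. Corrected H = 5.604762 / 0.993407 = 5.641962.
Step 5: Under H0, H ~ chi^2(3); p-value = 0.130390.
Step 6: alpha = 0.05. fail to reject H0.

H = 5.6420, df = 3, p = 0.130390, fail to reject H0.


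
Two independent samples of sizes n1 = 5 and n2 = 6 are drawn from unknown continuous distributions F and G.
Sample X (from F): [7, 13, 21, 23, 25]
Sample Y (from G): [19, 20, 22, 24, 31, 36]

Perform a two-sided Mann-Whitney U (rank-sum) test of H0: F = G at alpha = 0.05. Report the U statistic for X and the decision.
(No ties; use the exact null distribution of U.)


Step 1: Combine and sort all 11 observations; assign midranks.
sorted (value, group): (7,X), (13,X), (19,Y), (20,Y), (21,X), (22,Y), (23,X), (24,Y), (25,X), (31,Y), (36,Y)
ranks: 7->1, 13->2, 19->3, 20->4, 21->5, 22->6, 23->7, 24->8, 25->9, 31->10, 36->11
Step 2: Rank sum for X: R1 = 1 + 2 + 5 + 7 + 9 = 24.
Step 3: U_X = R1 - n1(n1+1)/2 = 24 - 5*6/2 = 24 - 15 = 9.
       U_Y = n1*n2 - U_X = 30 - 9 = 21.
Step 4: No ties, so the exact null distribution of U (based on enumerating the C(11,5) = 462 equally likely rank assignments) gives the two-sided p-value.
Step 5: p-value = 0.329004; compare to alpha = 0.05. fail to reject H0.

U_X = 9, p = 0.329004, fail to reject H0 at alpha = 0.05.


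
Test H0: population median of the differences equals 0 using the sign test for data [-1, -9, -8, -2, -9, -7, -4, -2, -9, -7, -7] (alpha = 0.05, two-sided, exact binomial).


Step 1: Discard zero differences. Original n = 11; n_eff = number of nonzero differences = 11.
Nonzero differences (with sign): -1, -9, -8, -2, -9, -7, -4, -2, -9, -7, -7
Step 2: Count signs: positive = 0, negative = 11.
Step 3: Under H0: P(positive) = 0.5, so the number of positives S ~ Bin(11, 0.5).
Step 4: Two-sided exact p-value = sum of Bin(11,0.5) probabilities at or below the observed probability = 0.000977.
Step 5: alpha = 0.05. reject H0.

n_eff = 11, pos = 0, neg = 11, p = 0.000977, reject H0.


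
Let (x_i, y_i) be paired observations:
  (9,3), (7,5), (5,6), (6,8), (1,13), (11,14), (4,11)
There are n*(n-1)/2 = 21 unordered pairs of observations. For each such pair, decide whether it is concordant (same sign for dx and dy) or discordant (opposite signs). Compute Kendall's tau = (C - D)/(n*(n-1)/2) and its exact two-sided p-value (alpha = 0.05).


Step 1: Enumerate the 21 unordered pairs (i,j) with i<j and classify each by sign(x_j-x_i) * sign(y_j-y_i).
  (1,2):dx=-2,dy=+2->D; (1,3):dx=-4,dy=+3->D; (1,4):dx=-3,dy=+5->D; (1,5):dx=-8,dy=+10->D
  (1,6):dx=+2,dy=+11->C; (1,7):dx=-5,dy=+8->D; (2,3):dx=-2,dy=+1->D; (2,4):dx=-1,dy=+3->D
  (2,5):dx=-6,dy=+8->D; (2,6):dx=+4,dy=+9->C; (2,7):dx=-3,dy=+6->D; (3,4):dx=+1,dy=+2->C
  (3,5):dx=-4,dy=+7->D; (3,6):dx=+6,dy=+8->C; (3,7):dx=-1,dy=+5->D; (4,5):dx=-5,dy=+5->D
  (4,6):dx=+5,dy=+6->C; (4,7):dx=-2,dy=+3->D; (5,6):dx=+10,dy=+1->C; (5,7):dx=+3,dy=-2->D
  (6,7):dx=-7,dy=-3->C
Step 2: C = 7, D = 14, total pairs = 21.
Step 3: tau = (C - D)/(n(n-1)/2) = (7 - 14)/21 = -0.333333.
Step 4: Exact two-sided p-value (enumerate n! = 5040 permutations of y under H0): p = 0.381349.
Step 5: alpha = 0.05. fail to reject H0.

tau_b = -0.3333 (C=7, D=14), p = 0.381349, fail to reject H0.


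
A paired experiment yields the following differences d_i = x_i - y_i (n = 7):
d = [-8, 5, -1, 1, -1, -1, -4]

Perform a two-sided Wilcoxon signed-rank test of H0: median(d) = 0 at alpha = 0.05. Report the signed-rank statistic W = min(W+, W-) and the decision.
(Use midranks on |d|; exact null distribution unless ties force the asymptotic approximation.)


Step 1: Drop any zero differences (none here) and take |d_i|.
|d| = [8, 5, 1, 1, 1, 1, 4]
Step 2: Midrank |d_i| (ties get averaged ranks).
ranks: |8|->7, |5|->6, |1|->2.5, |1|->2.5, |1|->2.5, |1|->2.5, |4|->5
Step 3: Attach original signs; sum ranks with positive sign and with negative sign.
W+ = 6 + 2.5 = 8.5
W- = 7 + 2.5 + 2.5 + 2.5 + 5 = 19.5
(Check: W+ + W- = 28 should equal n(n+1)/2 = 28.)
Step 4: Test statistic W = min(W+, W-) = 8.5.
Step 5: Ties in |d|, so use the tie-corrected normal approximation.
        E[W] = n(n+1)/4 = 7*8/4 = 14.
        Tie groups: |d|=1 (t=4); sum(t^3 - t) = 60.
        Var[W] = n(n+1)(2n+1)/24 - sum(t^3-t)/48 = 840/24 - 60/48 = 33.75.
        z = (W - E[W]) / sqrt(Var[W]) = (8.5 - 14) / 5.8095 = -0.9467.
        Two-sided p = 2*Phi(z) = 0.343777.
Step 6: alpha = 0.05. fail to reject H0.

W+ = 8.5, W- = 19.5, W = min = 8.5, p = 0.343777, fail to reject H0.


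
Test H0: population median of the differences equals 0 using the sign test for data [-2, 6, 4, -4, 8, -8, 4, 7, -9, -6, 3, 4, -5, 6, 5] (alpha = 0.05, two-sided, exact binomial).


Step 1: Discard zero differences. Original n = 15; n_eff = number of nonzero differences = 15.
Nonzero differences (with sign): -2, +6, +4, -4, +8, -8, +4, +7, -9, -6, +3, +4, -5, +6, +5
Step 2: Count signs: positive = 9, negative = 6.
Step 3: Under H0: P(positive) = 0.5, so the number of positives S ~ Bin(15, 0.5).
Step 4: Two-sided exact p-value = sum of Bin(15,0.5) probabilities at or below the observed probability = 0.607239.
Step 5: alpha = 0.05. fail to reject H0.

n_eff = 15, pos = 9, neg = 6, p = 0.607239, fail to reject H0.


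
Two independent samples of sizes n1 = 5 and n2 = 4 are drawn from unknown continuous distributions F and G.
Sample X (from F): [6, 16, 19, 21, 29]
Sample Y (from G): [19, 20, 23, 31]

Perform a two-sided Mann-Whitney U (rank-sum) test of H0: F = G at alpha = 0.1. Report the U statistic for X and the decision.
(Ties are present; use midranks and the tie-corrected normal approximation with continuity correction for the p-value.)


Step 1: Combine and sort all 9 observations; assign midranks.
sorted (value, group): (6,X), (16,X), (19,X), (19,Y), (20,Y), (21,X), (23,Y), (29,X), (31,Y)
ranks: 6->1, 16->2, 19->3.5, 19->3.5, 20->5, 21->6, 23->7, 29->8, 31->9
Step 2: Rank sum for X: R1 = 1 + 2 + 3.5 + 6 + 8 = 20.5.
Step 3: U_X = R1 - n1(n1+1)/2 = 20.5 - 5*6/2 = 20.5 - 15 = 5.5.
       U_Y = n1*n2 - U_X = 20 - 5.5 = 14.5.
Step 4: Ties are present, so use the tie-corrected normal approximation (with continuity correction) for the p-value.
Step 5: p-value = 0.325163; compare to alpha = 0.1. fail to reject H0.

U_X = 5.5, p = 0.325163, fail to reject H0 at alpha = 0.1.


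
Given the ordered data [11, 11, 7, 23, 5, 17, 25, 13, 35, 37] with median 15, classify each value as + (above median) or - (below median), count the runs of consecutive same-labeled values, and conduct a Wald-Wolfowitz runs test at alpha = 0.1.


Step 1: Compute median = 15; label A = above, B = below.
Labels in order: BBBABAABAA  (n_A = 5, n_B = 5)
Step 2: Count runs R = 6.
Step 3: Under H0 (random ordering), E[R] = 2*n_A*n_B/(n_A+n_B) + 1 = 2*5*5/10 + 1 = 6.0000.
        Var[R] = 2*n_A*n_B*(2*n_A*n_B - n_A - n_B) / ((n_A+n_B)^2 * (n_A+n_B-1)) = 2000/900 = 2.2222.
        SD[R] = 1.4907.
Step 4: R = E[R], so z = 0 with no continuity correction.
Step 5: Two-sided p-value via normal approximation = 2*(1 - Phi(|z|)) = 1.000000.
Step 6: alpha = 0.1. fail to reject H0.

R = 6, z = 0.0000, p = 1.000000, fail to reject H0.


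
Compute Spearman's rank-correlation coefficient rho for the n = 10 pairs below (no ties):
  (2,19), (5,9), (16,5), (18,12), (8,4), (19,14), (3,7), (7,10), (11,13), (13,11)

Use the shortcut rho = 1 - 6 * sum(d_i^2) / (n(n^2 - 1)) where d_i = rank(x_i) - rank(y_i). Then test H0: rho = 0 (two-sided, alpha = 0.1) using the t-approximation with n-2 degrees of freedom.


Step 1: Rank x and y separately (midranks; no ties here).
rank(x): 2->1, 5->3, 16->8, 18->9, 8->5, 19->10, 3->2, 7->4, 11->6, 13->7
rank(y): 19->10, 9->4, 5->2, 12->7, 4->1, 14->9, 7->3, 10->5, 13->8, 11->6
Step 2: d_i = R_x(i) - R_y(i); compute d_i^2.
  (1-10)^2=81, (3-4)^2=1, (8-2)^2=36, (9-7)^2=4, (5-1)^2=16, (10-9)^2=1, (2-3)^2=1, (4-5)^2=1, (6-8)^2=4, (7-6)^2=1
sum(d^2) = 146.
Step 3: rho = 1 - 6*146 / (10*(10^2 - 1)) = 1 - 876/990 = 0.115152.
Step 4: Under H0, t = rho * sqrt((n-2)/(1-rho^2)) = 0.3279 ~ t(8).
Step 5: Two-sided p-value from the t-distribution with 8 df = 0.751420.
Step 6: alpha = 0.1. fail to reject H0.

rho = 0.1152, p = 0.751420, fail to reject H0 at alpha = 0.1.


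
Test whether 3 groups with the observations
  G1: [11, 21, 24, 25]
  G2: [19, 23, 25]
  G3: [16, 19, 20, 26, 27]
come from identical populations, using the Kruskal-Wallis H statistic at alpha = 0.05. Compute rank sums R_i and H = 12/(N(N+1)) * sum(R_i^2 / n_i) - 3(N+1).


Step 1: Combine all N = 12 observations and assign midranks.
sorted (value, group, rank): (11,G1,1), (16,G3,2), (19,G2,3.5), (19,G3,3.5), (20,G3,5), (21,G1,6), (23,G2,7), (24,G1,8), (25,G1,9.5), (25,G2,9.5), (26,G3,11), (27,G3,12)
Step 2: Sum ranks within each group.
R_1 = 24.5 (n_1 = 4)
R_2 = 20 (n_2 = 3)
R_3 = 33.5 (n_3 = 5)
Step 3: H = 12/(N(N+1)) * sum(R_i^2/n_i) - 3(N+1)
     = 12/(12*13) * (24.5^2/4 + 20^2/3 + 33.5^2/5) - 3*13
     = 0.076923 * 507.846 - 39
     = 0.065064.
Step 4: Ties present; correction factor C = 1 - 12/(12^3 - 12) = 0.993007. Corrected H = 0.065064 / 0.993007 = 0.065522.
Step 5: Under H0, H ~ chi^2(2); p-value = 0.967770.
Step 6: alpha = 0.05. fail to reject H0.

H = 0.0655, df = 2, p = 0.967770, fail to reject H0.


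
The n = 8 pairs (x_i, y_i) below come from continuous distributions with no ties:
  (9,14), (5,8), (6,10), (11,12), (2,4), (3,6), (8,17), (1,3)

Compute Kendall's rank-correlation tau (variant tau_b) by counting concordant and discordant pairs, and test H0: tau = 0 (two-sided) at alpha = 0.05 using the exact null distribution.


Step 1: Enumerate the 28 unordered pairs (i,j) with i<j and classify each by sign(x_j-x_i) * sign(y_j-y_i).
  (1,2):dx=-4,dy=-6->C; (1,3):dx=-3,dy=-4->C; (1,4):dx=+2,dy=-2->D; (1,5):dx=-7,dy=-10->C
  (1,6):dx=-6,dy=-8->C; (1,7):dx=-1,dy=+3->D; (1,8):dx=-8,dy=-11->C; (2,3):dx=+1,dy=+2->C
  (2,4):dx=+6,dy=+4->C; (2,5):dx=-3,dy=-4->C; (2,6):dx=-2,dy=-2->C; (2,7):dx=+3,dy=+9->C
  (2,8):dx=-4,dy=-5->C; (3,4):dx=+5,dy=+2->C; (3,5):dx=-4,dy=-6->C; (3,6):dx=-3,dy=-4->C
  (3,7):dx=+2,dy=+7->C; (3,8):dx=-5,dy=-7->C; (4,5):dx=-9,dy=-8->C; (4,6):dx=-8,dy=-6->C
  (4,7):dx=-3,dy=+5->D; (4,8):dx=-10,dy=-9->C; (5,6):dx=+1,dy=+2->C; (5,7):dx=+6,dy=+13->C
  (5,8):dx=-1,dy=-1->C; (6,7):dx=+5,dy=+11->C; (6,8):dx=-2,dy=-3->C; (7,8):dx=-7,dy=-14->C
Step 2: C = 25, D = 3, total pairs = 28.
Step 3: tau = (C - D)/(n(n-1)/2) = (25 - 3)/28 = 0.785714.
Step 4: Exact two-sided p-value (enumerate n! = 40320 permutations of y under H0): p = 0.005506.
Step 5: alpha = 0.05. reject H0.

tau_b = 0.7857 (C=25, D=3), p = 0.005506, reject H0.


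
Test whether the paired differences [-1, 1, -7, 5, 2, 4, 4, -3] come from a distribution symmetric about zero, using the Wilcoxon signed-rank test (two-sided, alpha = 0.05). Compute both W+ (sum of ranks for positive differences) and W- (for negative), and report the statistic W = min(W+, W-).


Step 1: Drop any zero differences (none here) and take |d_i|.
|d| = [1, 1, 7, 5, 2, 4, 4, 3]
Step 2: Midrank |d_i| (ties get averaged ranks).
ranks: |1|->1.5, |1|->1.5, |7|->8, |5|->7, |2|->3, |4|->5.5, |4|->5.5, |3|->4
Step 3: Attach original signs; sum ranks with positive sign and with negative sign.
W+ = 1.5 + 7 + 3 + 5.5 + 5.5 = 22.5
W- = 1.5 + 8 + 4 = 13.5
(Check: W+ + W- = 36 should equal n(n+1)/2 = 36.)
Step 4: Test statistic W = min(W+, W-) = 13.5.
Step 5: Ties in |d|, so use the tie-corrected normal approximation.
        E[W] = n(n+1)/4 = 8*9/4 = 18.
        Tie groups: |d|=1 (t=2), |d|=4 (t=2); sum(t^3 - t) = 12.
        Var[W] = n(n+1)(2n+1)/24 - sum(t^3-t)/48 = 1224/24 - 12/48 = 50.75.
        z = (W - E[W]) / sqrt(Var[W]) = (13.5 - 18) / 7.1239 = -0.6317.
        Two-sided p = 2*Phi(z) = 0.527599.
Step 6: alpha = 0.05. fail to reject H0.

W+ = 22.5, W- = 13.5, W = min = 13.5, p = 0.527599, fail to reject H0.


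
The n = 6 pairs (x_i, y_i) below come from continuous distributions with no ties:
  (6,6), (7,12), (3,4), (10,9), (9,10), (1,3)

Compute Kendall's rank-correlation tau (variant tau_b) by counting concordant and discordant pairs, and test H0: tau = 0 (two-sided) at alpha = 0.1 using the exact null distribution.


Step 1: Enumerate the 15 unordered pairs (i,j) with i<j and classify each by sign(x_j-x_i) * sign(y_j-y_i).
  (1,2):dx=+1,dy=+6->C; (1,3):dx=-3,dy=-2->C; (1,4):dx=+4,dy=+3->C; (1,5):dx=+3,dy=+4->C
  (1,6):dx=-5,dy=-3->C; (2,3):dx=-4,dy=-8->C; (2,4):dx=+3,dy=-3->D; (2,5):dx=+2,dy=-2->D
  (2,6):dx=-6,dy=-9->C; (3,4):dx=+7,dy=+5->C; (3,5):dx=+6,dy=+6->C; (3,6):dx=-2,dy=-1->C
  (4,5):dx=-1,dy=+1->D; (4,6):dx=-9,dy=-6->C; (5,6):dx=-8,dy=-7->C
Step 2: C = 12, D = 3, total pairs = 15.
Step 3: tau = (C - D)/(n(n-1)/2) = (12 - 3)/15 = 0.600000.
Step 4: Exact two-sided p-value (enumerate n! = 720 permutations of y under H0): p = 0.136111.
Step 5: alpha = 0.1. fail to reject H0.

tau_b = 0.6000 (C=12, D=3), p = 0.136111, fail to reject H0.


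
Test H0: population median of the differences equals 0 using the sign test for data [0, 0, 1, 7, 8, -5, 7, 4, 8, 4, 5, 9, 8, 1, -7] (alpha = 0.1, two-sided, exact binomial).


Step 1: Discard zero differences. Original n = 15; n_eff = number of nonzero differences = 13.
Nonzero differences (with sign): +1, +7, +8, -5, +7, +4, +8, +4, +5, +9, +8, +1, -7
Step 2: Count signs: positive = 11, negative = 2.
Step 3: Under H0: P(positive) = 0.5, so the number of positives S ~ Bin(13, 0.5).
Step 4: Two-sided exact p-value = sum of Bin(13,0.5) probabilities at or below the observed probability = 0.022461.
Step 5: alpha = 0.1. reject H0.

n_eff = 13, pos = 11, neg = 2, p = 0.022461, reject H0.


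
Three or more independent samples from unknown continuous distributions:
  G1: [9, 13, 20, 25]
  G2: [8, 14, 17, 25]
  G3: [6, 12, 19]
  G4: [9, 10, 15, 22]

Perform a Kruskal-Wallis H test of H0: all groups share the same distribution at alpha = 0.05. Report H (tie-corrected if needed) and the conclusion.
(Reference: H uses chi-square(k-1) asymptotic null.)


Step 1: Combine all N = 15 observations and assign midranks.
sorted (value, group, rank): (6,G3,1), (8,G2,2), (9,G1,3.5), (9,G4,3.5), (10,G4,5), (12,G3,6), (13,G1,7), (14,G2,8), (15,G4,9), (17,G2,10), (19,G3,11), (20,G1,12), (22,G4,13), (25,G1,14.5), (25,G2,14.5)
Step 2: Sum ranks within each group.
R_1 = 37 (n_1 = 4)
R_2 = 34.5 (n_2 = 4)
R_3 = 18 (n_3 = 3)
R_4 = 30.5 (n_4 = 4)
Step 3: H = 12/(N(N+1)) * sum(R_i^2/n_i) - 3(N+1)
     = 12/(15*16) * (37^2/4 + 34.5^2/4 + 18^2/3 + 30.5^2/4) - 3*16
     = 0.050000 * 980.375 - 48
     = 1.018750.
Step 4: Ties present; correction factor C = 1 - 12/(15^3 - 15) = 0.996429. Corrected H = 1.018750 / 0.996429 = 1.022401.
Step 5: Under H0, H ~ chi^2(3); p-value = 0.795832.
Step 6: alpha = 0.05. fail to reject H0.

H = 1.0224, df = 3, p = 0.795832, fail to reject H0.


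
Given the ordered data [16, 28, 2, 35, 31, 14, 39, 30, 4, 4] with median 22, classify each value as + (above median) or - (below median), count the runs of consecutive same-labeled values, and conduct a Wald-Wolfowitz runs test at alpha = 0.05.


Step 1: Compute median = 22; label A = above, B = below.
Labels in order: BABAABAABB  (n_A = 5, n_B = 5)
Step 2: Count runs R = 7.
Step 3: Under H0 (random ordering), E[R] = 2*n_A*n_B/(n_A+n_B) + 1 = 2*5*5/10 + 1 = 6.0000.
        Var[R] = 2*n_A*n_B*(2*n_A*n_B - n_A - n_B) / ((n_A+n_B)^2 * (n_A+n_B-1)) = 2000/900 = 2.2222.
        SD[R] = 1.4907.
Step 4: Continuity-corrected z = (R - 0.5 - E[R]) / SD[R] = (7 - 0.5 - 6.0000) / 1.4907 = 0.3354.
Step 5: Two-sided p-value via normal approximation = 2*(1 - Phi(|z|)) = 0.737316.
Step 6: alpha = 0.05. fail to reject H0.

R = 7, z = 0.3354, p = 0.737316, fail to reject H0.


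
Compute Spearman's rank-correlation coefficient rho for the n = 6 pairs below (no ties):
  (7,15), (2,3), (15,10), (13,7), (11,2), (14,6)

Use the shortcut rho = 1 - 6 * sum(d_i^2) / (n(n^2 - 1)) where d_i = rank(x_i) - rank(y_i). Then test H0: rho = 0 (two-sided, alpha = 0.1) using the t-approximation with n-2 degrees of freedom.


Step 1: Rank x and y separately (midranks; no ties here).
rank(x): 7->2, 2->1, 15->6, 13->4, 11->3, 14->5
rank(y): 15->6, 3->2, 10->5, 7->4, 2->1, 6->3
Step 2: d_i = R_x(i) - R_y(i); compute d_i^2.
  (2-6)^2=16, (1-2)^2=1, (6-5)^2=1, (4-4)^2=0, (3-1)^2=4, (5-3)^2=4
sum(d^2) = 26.
Step 3: rho = 1 - 6*26 / (6*(6^2 - 1)) = 1 - 156/210 = 0.257143.
Step 4: Under H0, t = rho * sqrt((n-2)/(1-rho^2)) = 0.5322 ~ t(4).
Step 5: Two-sided p-value from the t-distribution with 4 df = 0.622787.
Step 6: alpha = 0.1. fail to reject H0.

rho = 0.2571, p = 0.622787, fail to reject H0 at alpha = 0.1.


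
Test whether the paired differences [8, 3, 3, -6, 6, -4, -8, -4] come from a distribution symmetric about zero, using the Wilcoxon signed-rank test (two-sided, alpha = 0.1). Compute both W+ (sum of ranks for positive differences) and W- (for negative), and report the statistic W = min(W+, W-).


Step 1: Drop any zero differences (none here) and take |d_i|.
|d| = [8, 3, 3, 6, 6, 4, 8, 4]
Step 2: Midrank |d_i| (ties get averaged ranks).
ranks: |8|->7.5, |3|->1.5, |3|->1.5, |6|->5.5, |6|->5.5, |4|->3.5, |8|->7.5, |4|->3.5
Step 3: Attach original signs; sum ranks with positive sign and with negative sign.
W+ = 7.5 + 1.5 + 1.5 + 5.5 = 16
W- = 5.5 + 3.5 + 7.5 + 3.5 = 20
(Check: W+ + W- = 36 should equal n(n+1)/2 = 36.)
Step 4: Test statistic W = min(W+, W-) = 16.
Step 5: Ties in |d|, so use the tie-corrected normal approximation.
        E[W] = n(n+1)/4 = 8*9/4 = 18.
        Tie groups: |d|=3 (t=2), |d|=4 (t=2), |d|=6 (t=2), |d|=8 (t=2); sum(t^3 - t) = 24.
        Var[W] = n(n+1)(2n+1)/24 - sum(t^3-t)/48 = 1224/24 - 24/48 = 50.5.
        z = (W - E[W]) / sqrt(Var[W]) = (16 - 18) / 7.1063 = -0.2814.
        Two-sided p = 2*Phi(z) = 0.778374.
Step 6: alpha = 0.1. fail to reject H0.

W+ = 16, W- = 20, W = min = 16, p = 0.778374, fail to reject H0.


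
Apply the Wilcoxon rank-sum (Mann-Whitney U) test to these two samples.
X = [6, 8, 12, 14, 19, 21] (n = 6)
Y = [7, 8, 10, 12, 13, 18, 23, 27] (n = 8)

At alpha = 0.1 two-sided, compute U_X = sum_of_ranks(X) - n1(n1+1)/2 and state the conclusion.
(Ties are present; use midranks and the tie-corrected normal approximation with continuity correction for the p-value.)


Step 1: Combine and sort all 14 observations; assign midranks.
sorted (value, group): (6,X), (7,Y), (8,X), (8,Y), (10,Y), (12,X), (12,Y), (13,Y), (14,X), (18,Y), (19,X), (21,X), (23,Y), (27,Y)
ranks: 6->1, 7->2, 8->3.5, 8->3.5, 10->5, 12->6.5, 12->6.5, 13->8, 14->9, 18->10, 19->11, 21->12, 23->13, 27->14
Step 2: Rank sum for X: R1 = 1 + 3.5 + 6.5 + 9 + 11 + 12 = 43.
Step 3: U_X = R1 - n1(n1+1)/2 = 43 - 6*7/2 = 43 - 21 = 22.
       U_Y = n1*n2 - U_X = 48 - 22 = 26.
Step 4: Ties are present, so use the tie-corrected normal approximation (with continuity correction) for the p-value.
Step 5: p-value = 0.846116; compare to alpha = 0.1. fail to reject H0.

U_X = 22, p = 0.846116, fail to reject H0 at alpha = 0.1.
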